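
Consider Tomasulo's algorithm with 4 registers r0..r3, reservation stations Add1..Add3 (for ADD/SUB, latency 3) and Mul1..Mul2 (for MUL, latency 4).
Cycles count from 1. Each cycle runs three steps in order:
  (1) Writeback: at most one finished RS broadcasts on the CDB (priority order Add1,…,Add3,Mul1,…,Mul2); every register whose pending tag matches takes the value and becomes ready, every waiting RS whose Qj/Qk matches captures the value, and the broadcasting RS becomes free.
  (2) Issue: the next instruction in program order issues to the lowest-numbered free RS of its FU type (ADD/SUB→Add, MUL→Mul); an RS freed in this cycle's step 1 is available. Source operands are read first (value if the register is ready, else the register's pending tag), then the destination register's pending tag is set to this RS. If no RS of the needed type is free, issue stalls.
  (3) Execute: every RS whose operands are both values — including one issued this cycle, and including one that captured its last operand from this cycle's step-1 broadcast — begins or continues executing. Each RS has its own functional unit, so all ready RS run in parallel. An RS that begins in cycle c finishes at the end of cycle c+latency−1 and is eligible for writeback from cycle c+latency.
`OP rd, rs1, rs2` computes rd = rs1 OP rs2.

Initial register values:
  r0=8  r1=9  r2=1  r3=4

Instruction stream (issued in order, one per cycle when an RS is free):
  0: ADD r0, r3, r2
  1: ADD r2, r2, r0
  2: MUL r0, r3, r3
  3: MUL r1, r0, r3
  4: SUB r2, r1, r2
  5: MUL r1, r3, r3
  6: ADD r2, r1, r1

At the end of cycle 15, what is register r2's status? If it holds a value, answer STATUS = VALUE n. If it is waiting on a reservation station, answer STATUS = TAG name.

cycle 1: issue ADD r0<-Add1 // r0:Add1,r1:9,r2:1,r3:4
cycle 2: issue ADD r2<-Add2 // r0:Add1,r1:9,r2:Add2,r3:4
cycle 3: issue MUL r0<-Mul1 // r0:Mul1,r1:9,r2:Add2,r3:4
cycle 4: CDB Add1=5; issue MUL r1<-Mul2 // r0:Mul1,r1:Mul2,r2:Add2,r3:4
cycle 5: issue SUB r2<-Add1 // r0:Mul1,r1:Mul2,r2:Add1,r3:4
cycle 6: stall // r0:Mul1,r1:Mul2,r2:Add1,r3:4
cycle 7: CDB Add2=6; stall // r0:Mul1,r1:Mul2,r2:Add1,r3:4
cycle 8: CDB Mul1=16; issue MUL r1<-Mul1 // r0:16,r1:Mul1,r2:Add1,r3:4
cycle 9: issue ADD r2<-Add2 // r0:16,r1:Mul1,r2:Add2,r3:4
cycle 10: - // r0:16,r1:Mul1,r2:Add2,r3:4
cycle 11: - // r0:16,r1:Mul1,r2:Add2,r3:4
cycle 12: CDB Mul1=16 // r0:16,r1:16,r2:Add2,r3:4
cycle 13: CDB Mul2=64 // r0:16,r1:16,r2:Add2,r3:4
cycle 14: - // r0:16,r1:16,r2:Add2,r3:4
cycle 15: CDB Add2=32 // r0:16,r1:16,r2:32,r3:4

STATUS = VALUE 32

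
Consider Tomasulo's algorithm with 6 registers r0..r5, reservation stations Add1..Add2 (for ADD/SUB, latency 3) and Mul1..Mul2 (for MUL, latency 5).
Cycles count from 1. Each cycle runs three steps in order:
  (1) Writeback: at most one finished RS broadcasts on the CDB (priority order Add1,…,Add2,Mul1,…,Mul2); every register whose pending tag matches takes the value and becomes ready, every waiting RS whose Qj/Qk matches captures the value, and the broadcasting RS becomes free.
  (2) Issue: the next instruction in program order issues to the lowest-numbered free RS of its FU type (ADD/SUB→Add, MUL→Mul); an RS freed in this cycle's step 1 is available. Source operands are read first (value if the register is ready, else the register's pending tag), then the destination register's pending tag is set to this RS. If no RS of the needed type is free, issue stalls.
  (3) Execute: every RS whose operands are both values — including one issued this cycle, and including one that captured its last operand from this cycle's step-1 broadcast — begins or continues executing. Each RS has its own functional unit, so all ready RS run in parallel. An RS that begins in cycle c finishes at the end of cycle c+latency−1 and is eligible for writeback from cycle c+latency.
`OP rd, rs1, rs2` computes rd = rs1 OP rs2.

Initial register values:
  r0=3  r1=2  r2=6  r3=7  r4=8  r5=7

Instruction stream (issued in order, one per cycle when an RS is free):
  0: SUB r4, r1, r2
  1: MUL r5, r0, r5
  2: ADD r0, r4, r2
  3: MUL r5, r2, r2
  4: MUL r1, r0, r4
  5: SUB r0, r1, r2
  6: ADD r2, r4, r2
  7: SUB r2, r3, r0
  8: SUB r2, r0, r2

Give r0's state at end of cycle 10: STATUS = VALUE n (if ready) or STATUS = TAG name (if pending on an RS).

c1: issue SUB r4<-Add1 | r0:3,r1:2,r2:6,r3:7,r4:Add1,r5:7
c2: issue MUL r5<-Mul1 | r0:3,r1:2,r2:6,r3:7,r4:Add1,r5:Mul1
c3: issue ADD r0<-Add2 | r0:Add2,r1:2,r2:6,r3:7,r4:Add1,r5:Mul1
c4: CDB Add1=-4; issue MUL r5<-Mul2 | r0:Add2,r1:2,r2:6,r3:7,r4:-4,r5:Mul2
c5: stall | r0:Add2,r1:2,r2:6,r3:7,r4:-4,r5:Mul2
c6: stall | r0:Add2,r1:2,r2:6,r3:7,r4:-4,r5:Mul2
c7: CDB Add2=2; stall | r0:2,r1:2,r2:6,r3:7,r4:-4,r5:Mul2
c8: CDB Mul1=21; issue MUL r1<-Mul1 | r0:2,r1:Mul1,r2:6,r3:7,r4:-4,r5:Mul2
c9: CDB Mul2=36; issue SUB r0<-Add1 | r0:Add1,r1:Mul1,r2:6,r3:7,r4:-4,r5:36
c10: issue ADD r2<-Add2 | r0:Add1,r1:Mul1,r2:Add2,r3:7,r4:-4,r5:36

STATUS = TAG Add1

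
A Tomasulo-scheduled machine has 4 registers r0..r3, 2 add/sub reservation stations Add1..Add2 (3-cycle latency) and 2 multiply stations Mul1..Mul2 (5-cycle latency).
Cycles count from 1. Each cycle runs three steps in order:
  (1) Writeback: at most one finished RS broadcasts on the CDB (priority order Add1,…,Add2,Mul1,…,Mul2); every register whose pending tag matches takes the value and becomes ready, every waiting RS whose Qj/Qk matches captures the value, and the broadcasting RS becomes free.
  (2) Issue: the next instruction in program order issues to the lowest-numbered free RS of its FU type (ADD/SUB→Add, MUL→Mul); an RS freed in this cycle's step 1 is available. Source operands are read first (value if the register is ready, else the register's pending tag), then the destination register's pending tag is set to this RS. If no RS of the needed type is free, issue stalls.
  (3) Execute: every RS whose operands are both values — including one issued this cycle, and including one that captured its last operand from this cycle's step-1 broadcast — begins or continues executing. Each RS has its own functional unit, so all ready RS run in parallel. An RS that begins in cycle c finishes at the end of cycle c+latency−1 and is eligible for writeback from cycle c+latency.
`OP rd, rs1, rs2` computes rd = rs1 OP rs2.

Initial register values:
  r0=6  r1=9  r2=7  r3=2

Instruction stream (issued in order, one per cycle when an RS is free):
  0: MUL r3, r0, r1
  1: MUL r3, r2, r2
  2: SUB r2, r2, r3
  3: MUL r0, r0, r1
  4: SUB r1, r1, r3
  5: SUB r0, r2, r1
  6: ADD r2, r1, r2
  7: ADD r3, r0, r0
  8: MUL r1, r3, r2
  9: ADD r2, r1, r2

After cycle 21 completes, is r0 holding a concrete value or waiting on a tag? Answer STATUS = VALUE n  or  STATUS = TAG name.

  c1: issue MUL r3<-Mul1  regs: r0:6,r1:9,r2:7,r3:Mul1
  c2: issue MUL r3<-Mul2  regs: r0:6,r1:9,r2:7,r3:Mul2
  c3: issue SUB r2<-Add1  regs: r0:6,r1:9,r2:Add1,r3:Mul2
  c4: stall  regs: r0:6,r1:9,r2:Add1,r3:Mul2
  c5: stall  regs: r0:6,r1:9,r2:Add1,r3:Mul2
  c6: CDB Mul1=54; issue MUL r0<-Mul1  regs: r0:Mul1,r1:9,r2:Add1,r3:Mul2
  c7: CDB Mul2=49; issue SUB r1<-Add2  regs: r0:Mul1,r1:Add2,r2:Add1,r3:49
  c8: stall  regs: r0:Mul1,r1:Add2,r2:Add1,r3:49
  c9: stall  regs: r0:Mul1,r1:Add2,r2:Add1,r3:49
  c10: CDB Add1=-42; issue SUB r0<-Add1  regs: r0:Add1,r1:Add2,r2:-42,r3:49
  c11: CDB Add2=-40; issue ADD r2<-Add2  regs: r0:Add1,r1:-40,r2:Add2,r3:49
  c12: CDB Mul1=54; stall  regs: r0:Add1,r1:-40,r2:Add2,r3:49
  c13: stall  regs: r0:Add1,r1:-40,r2:Add2,r3:49
  c14: CDB Add1=-2; issue ADD r3<-Add1  regs: r0:-2,r1:-40,r2:Add2,r3:Add1
  c15: CDB Add2=-82; issue MUL r1<-Mul1  regs: r0:-2,r1:Mul1,r2:-82,r3:Add1
  c16: issue ADD r2<-Add2  regs: r0:-2,r1:Mul1,r2:Add2,r3:Add1
  c17: CDB Add1=-4  regs: r0:-2,r1:Mul1,r2:Add2,r3:-4
  c18: -  regs: r0:-2,r1:Mul1,r2:Add2,r3:-4
  c19: -  regs: r0:-2,r1:Mul1,r2:Add2,r3:-4
  c20: -  regs: r0:-2,r1:Mul1,r2:Add2,r3:-4
  c21: -  regs: r0:-2,r1:Mul1,r2:Add2,r3:-4

STATUS = VALUE -2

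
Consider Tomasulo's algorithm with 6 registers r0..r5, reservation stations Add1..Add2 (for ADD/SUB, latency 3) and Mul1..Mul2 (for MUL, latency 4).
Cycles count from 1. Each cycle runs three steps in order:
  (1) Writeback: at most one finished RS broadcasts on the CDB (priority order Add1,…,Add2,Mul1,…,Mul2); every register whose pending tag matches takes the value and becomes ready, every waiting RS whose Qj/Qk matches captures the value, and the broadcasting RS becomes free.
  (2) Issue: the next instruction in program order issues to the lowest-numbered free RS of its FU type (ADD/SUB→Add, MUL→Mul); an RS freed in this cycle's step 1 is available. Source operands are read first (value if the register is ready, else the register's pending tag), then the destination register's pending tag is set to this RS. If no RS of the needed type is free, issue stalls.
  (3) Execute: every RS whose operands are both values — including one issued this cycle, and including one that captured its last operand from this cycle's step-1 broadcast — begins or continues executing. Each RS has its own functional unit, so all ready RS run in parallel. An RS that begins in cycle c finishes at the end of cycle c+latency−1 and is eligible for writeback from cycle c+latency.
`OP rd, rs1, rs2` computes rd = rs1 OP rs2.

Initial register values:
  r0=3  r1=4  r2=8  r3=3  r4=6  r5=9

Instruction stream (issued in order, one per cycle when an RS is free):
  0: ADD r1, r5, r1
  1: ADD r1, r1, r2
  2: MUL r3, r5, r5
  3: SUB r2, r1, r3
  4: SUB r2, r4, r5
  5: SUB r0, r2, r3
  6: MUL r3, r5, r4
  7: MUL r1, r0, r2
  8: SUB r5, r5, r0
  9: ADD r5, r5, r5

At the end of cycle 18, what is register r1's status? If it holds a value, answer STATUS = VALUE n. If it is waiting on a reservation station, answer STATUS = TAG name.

c1: issue ADD r1<-Add1 | r0:3,r1:Add1,r2:8,r3:3,r4:6,r5:9
c2: issue ADD r1<-Add2 | r0:3,r1:Add2,r2:8,r3:3,r4:6,r5:9
c3: issue MUL r3<-Mul1 | r0:3,r1:Add2,r2:8,r3:Mul1,r4:6,r5:9
c4: CDB Add1=13; issue SUB r2<-Add1 | r0:3,r1:Add2,r2:Add1,r3:Mul1,r4:6,r5:9
c5: stall | r0:3,r1:Add2,r2:Add1,r3:Mul1,r4:6,r5:9
c6: stall | r0:3,r1:Add2,r2:Add1,r3:Mul1,r4:6,r5:9
c7: CDB Add2=21; issue SUB r2<-Add2 | r0:3,r1:21,r2:Add2,r3:Mul1,r4:6,r5:9
c8: CDB Mul1=81; stall | r0:3,r1:21,r2:Add2,r3:81,r4:6,r5:9
c9: stall | r0:3,r1:21,r2:Add2,r3:81,r4:6,r5:9
c10: CDB Add2=-3; issue SUB r0<-Add2 | r0:Add2,r1:21,r2:-3,r3:81,r4:6,r5:9
c11: CDB Add1=-60; issue MUL r3<-Mul1 | r0:Add2,r1:21,r2:-3,r3:Mul1,r4:6,r5:9
c12: issue MUL r1<-Mul2 | r0:Add2,r1:Mul2,r2:-3,r3:Mul1,r4:6,r5:9
c13: CDB Add2=-84; issue SUB r5<-Add1 | r0:-84,r1:Mul2,r2:-3,r3:Mul1,r4:6,r5:Add1
c14: issue ADD r5<-Add2 | r0:-84,r1:Mul2,r2:-3,r3:Mul1,r4:6,r5:Add2
c15: CDB Mul1=54 | r0:-84,r1:Mul2,r2:-3,r3:54,r4:6,r5:Add2
c16: CDB Add1=93 | r0:-84,r1:Mul2,r2:-3,r3:54,r4:6,r5:Add2
c17: CDB Mul2=252 | r0:-84,r1:252,r2:-3,r3:54,r4:6,r5:Add2
c18: - | r0:-84,r1:252,r2:-3,r3:54,r4:6,r5:Add2

STATUS = VALUE 252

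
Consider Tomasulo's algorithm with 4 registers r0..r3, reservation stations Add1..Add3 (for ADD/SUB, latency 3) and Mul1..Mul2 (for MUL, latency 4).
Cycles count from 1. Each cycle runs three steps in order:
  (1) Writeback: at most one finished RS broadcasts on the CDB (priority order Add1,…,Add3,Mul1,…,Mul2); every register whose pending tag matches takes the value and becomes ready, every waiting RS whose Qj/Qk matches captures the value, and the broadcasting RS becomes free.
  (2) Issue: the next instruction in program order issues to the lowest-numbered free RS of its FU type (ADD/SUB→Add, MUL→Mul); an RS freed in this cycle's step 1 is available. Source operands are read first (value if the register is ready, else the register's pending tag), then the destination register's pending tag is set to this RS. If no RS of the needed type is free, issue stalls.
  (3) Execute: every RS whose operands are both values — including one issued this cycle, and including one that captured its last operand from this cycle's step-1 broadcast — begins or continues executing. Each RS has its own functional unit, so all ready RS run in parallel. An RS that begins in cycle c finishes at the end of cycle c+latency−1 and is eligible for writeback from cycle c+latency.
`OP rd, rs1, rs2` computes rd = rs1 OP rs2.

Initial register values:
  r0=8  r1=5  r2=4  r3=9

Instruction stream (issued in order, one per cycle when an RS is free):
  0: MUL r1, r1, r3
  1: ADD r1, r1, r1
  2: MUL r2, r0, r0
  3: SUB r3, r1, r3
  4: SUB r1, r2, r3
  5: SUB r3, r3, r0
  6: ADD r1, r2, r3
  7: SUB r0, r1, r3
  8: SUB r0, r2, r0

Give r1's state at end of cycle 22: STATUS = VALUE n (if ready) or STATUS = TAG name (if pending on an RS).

  c1: issue MUL r1<-Mul1  regs: r0:8,r1:Mul1,r2:4,r3:9
  c2: issue ADD r1<-Add1  regs: r0:8,r1:Add1,r2:4,r3:9
  c3: issue MUL r2<-Mul2  regs: r0:8,r1:Add1,r2:Mul2,r3:9
  c4: issue SUB r3<-Add2  regs: r0:8,r1:Add1,r2:Mul2,r3:Add2
  c5: CDB Mul1=45; issue SUB r1<-Add3  regs: r0:8,r1:Add3,r2:Mul2,r3:Add2
  c6: stall  regs: r0:8,r1:Add3,r2:Mul2,r3:Add2
  c7: CDB Mul2=64; stall  regs: r0:8,r1:Add3,r2:64,r3:Add2
  c8: CDB Add1=90; issue SUB r3<-Add1  regs: r0:8,r1:Add3,r2:64,r3:Add1
  c9: stall  regs: r0:8,r1:Add3,r2:64,r3:Add1
  c10: stall  regs: r0:8,r1:Add3,r2:64,r3:Add1
  c11: CDB Add2=81; issue ADD r1<-Add2  regs: r0:8,r1:Add2,r2:64,r3:Add1
  c12: stall  regs: r0:8,r1:Add2,r2:64,r3:Add1
  c13: stall  regs: r0:8,r1:Add2,r2:64,r3:Add1
  c14: CDB Add1=73; issue SUB r0<-Add1  regs: r0:Add1,r1:Add2,r2:64,r3:73
  c15: CDB Add3=-17; issue SUB r0<-Add3  regs: r0:Add3,r1:Add2,r2:64,r3:73
  c16: -  regs: r0:Add3,r1:Add2,r2:64,r3:73
  c17: CDB Add2=137  regs: r0:Add3,r1:137,r2:64,r3:73
  c18: -  regs: r0:Add3,r1:137,r2:64,r3:73
  c19: -  regs: r0:Add3,r1:137,r2:64,r3:73
  c20: CDB Add1=64  regs: r0:Add3,r1:137,r2:64,r3:73
  c21: -  regs: r0:Add3,r1:137,r2:64,r3:73
  c22: -  regs: r0:Add3,r1:137,r2:64,r3:73

STATUS = VALUE 137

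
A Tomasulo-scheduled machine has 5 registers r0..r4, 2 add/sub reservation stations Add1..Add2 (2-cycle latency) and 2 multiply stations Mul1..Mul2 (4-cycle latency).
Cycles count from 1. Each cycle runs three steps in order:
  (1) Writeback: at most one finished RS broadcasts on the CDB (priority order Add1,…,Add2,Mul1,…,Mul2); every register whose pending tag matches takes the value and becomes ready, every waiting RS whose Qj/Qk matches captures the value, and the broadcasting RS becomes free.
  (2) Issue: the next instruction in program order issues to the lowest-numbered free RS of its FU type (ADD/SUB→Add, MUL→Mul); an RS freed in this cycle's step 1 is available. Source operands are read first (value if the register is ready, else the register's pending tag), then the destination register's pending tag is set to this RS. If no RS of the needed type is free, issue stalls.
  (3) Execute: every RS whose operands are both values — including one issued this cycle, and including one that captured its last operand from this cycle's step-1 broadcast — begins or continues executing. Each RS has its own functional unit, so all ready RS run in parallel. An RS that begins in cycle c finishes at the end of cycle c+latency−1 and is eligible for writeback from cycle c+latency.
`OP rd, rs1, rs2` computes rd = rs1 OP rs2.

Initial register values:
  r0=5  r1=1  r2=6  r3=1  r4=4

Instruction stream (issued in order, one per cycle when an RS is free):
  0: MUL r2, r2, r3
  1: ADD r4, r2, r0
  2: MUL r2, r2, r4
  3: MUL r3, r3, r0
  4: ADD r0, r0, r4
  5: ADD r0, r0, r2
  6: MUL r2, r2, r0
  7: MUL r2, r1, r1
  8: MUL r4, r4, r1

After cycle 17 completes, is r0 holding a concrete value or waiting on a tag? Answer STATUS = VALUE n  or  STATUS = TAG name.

c1: issue MUL r2<-Mul1 | r0:5,r1:1,r2:Mul1,r3:1,r4:4
c2: issue ADD r4<-Add1 | r0:5,r1:1,r2:Mul1,r3:1,r4:Add1
c3: issue MUL r2<-Mul2 | r0:5,r1:1,r2:Mul2,r3:1,r4:Add1
c4: stall | r0:5,r1:1,r2:Mul2,r3:1,r4:Add1
c5: CDB Mul1=6; issue MUL r3<-Mul1 | r0:5,r1:1,r2:Mul2,r3:Mul1,r4:Add1
c6: issue ADD r0<-Add2 | r0:Add2,r1:1,r2:Mul2,r3:Mul1,r4:Add1
c7: CDB Add1=11; issue ADD r0<-Add1 | r0:Add1,r1:1,r2:Mul2,r3:Mul1,r4:11
c8: stall | r0:Add1,r1:1,r2:Mul2,r3:Mul1,r4:11
c9: CDB Add2=16; stall | r0:Add1,r1:1,r2:Mul2,r3:Mul1,r4:11
c10: CDB Mul1=5; issue MUL r2<-Mul1 | r0:Add1,r1:1,r2:Mul1,r3:5,r4:11
c11: CDB Mul2=66; issue MUL r2<-Mul2 | r0:Add1,r1:1,r2:Mul2,r3:5,r4:11
c12: stall | r0:Add1,r1:1,r2:Mul2,r3:5,r4:11
c13: CDB Add1=82; stall | r0:82,r1:1,r2:Mul2,r3:5,r4:11
c14: stall | r0:82,r1:1,r2:Mul2,r3:5,r4:11
c15: CDB Mul2=1; issue MUL r4<-Mul2 | r0:82,r1:1,r2:1,r3:5,r4:Mul2
c16: - | r0:82,r1:1,r2:1,r3:5,r4:Mul2
c17: CDB Mul1=5412 | r0:82,r1:1,r2:1,r3:5,r4:Mul2

STATUS = VALUE 82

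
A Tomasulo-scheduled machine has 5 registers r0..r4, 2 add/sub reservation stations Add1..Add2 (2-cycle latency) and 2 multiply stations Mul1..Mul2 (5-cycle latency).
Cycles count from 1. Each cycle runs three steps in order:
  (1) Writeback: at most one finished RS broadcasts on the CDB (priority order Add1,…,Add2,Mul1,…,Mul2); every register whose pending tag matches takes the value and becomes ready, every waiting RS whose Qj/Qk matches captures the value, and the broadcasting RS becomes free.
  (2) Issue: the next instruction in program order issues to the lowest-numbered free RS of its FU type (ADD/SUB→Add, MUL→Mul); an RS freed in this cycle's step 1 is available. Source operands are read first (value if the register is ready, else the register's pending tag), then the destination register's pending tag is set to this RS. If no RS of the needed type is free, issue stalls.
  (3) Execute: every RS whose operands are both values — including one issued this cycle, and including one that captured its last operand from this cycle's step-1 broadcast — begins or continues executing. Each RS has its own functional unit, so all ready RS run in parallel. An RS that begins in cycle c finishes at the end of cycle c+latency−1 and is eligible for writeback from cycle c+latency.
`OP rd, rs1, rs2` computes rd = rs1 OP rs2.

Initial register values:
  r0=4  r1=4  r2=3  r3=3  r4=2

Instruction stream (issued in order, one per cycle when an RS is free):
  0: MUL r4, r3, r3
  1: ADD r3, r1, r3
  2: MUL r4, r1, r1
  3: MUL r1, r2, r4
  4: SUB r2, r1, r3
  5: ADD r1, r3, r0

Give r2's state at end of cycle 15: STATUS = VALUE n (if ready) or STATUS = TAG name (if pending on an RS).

c1: issue MUL r4<-Mul1 | r0:4,r1:4,r2:3,r3:3,r4:Mul1
c2: issue ADD r3<-Add1 | r0:4,r1:4,r2:3,r3:Add1,r4:Mul1
c3: issue MUL r4<-Mul2 | r0:4,r1:4,r2:3,r3:Add1,r4:Mul2
c4: CDB Add1=7; stall | r0:4,r1:4,r2:3,r3:7,r4:Mul2
c5: stall | r0:4,r1:4,r2:3,r3:7,r4:Mul2
c6: CDB Mul1=9; issue MUL r1<-Mul1 | r0:4,r1:Mul1,r2:3,r3:7,r4:Mul2
c7: issue SUB r2<-Add1 | r0:4,r1:Mul1,r2:Add1,r3:7,r4:Mul2
c8: CDB Mul2=16; issue ADD r1<-Add2 | r0:4,r1:Add2,r2:Add1,r3:7,r4:16
c9: - | r0:4,r1:Add2,r2:Add1,r3:7,r4:16
c10: CDB Add2=11 | r0:4,r1:11,r2:Add1,r3:7,r4:16
c11: - | r0:4,r1:11,r2:Add1,r3:7,r4:16
c12: - | r0:4,r1:11,r2:Add1,r3:7,r4:16
c13: CDB Mul1=48 | r0:4,r1:11,r2:Add1,r3:7,r4:16
c14: - | r0:4,r1:11,r2:Add1,r3:7,r4:16
c15: CDB Add1=41 | r0:4,r1:11,r2:41,r3:7,r4:16

STATUS = VALUE 41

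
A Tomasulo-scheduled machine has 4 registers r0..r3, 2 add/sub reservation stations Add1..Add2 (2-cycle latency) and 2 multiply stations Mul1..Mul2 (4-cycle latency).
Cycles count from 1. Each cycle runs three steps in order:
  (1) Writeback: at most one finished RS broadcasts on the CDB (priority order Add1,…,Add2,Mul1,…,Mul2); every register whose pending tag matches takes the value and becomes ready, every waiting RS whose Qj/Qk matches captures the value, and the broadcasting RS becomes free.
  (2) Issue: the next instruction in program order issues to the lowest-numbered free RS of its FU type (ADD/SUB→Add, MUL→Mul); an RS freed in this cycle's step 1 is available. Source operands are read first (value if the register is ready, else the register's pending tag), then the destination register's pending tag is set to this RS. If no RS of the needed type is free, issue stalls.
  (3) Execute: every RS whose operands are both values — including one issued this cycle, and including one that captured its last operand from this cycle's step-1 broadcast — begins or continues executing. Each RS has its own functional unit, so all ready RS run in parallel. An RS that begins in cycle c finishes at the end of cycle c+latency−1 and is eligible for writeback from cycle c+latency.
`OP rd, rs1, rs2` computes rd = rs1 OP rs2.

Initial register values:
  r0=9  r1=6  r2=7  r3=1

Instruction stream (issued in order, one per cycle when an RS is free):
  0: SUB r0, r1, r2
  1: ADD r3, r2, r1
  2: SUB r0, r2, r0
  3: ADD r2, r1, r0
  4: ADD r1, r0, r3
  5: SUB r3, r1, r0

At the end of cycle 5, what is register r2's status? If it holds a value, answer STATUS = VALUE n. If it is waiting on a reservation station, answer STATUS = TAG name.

STATUS = TAG Add2

c1: issue SUB r0<-Add1 | r0:Add1,r1:6,r2:7,r3:1
c2: issue ADD r3<-Add2 | r0:Add1,r1:6,r2:7,r3:Add2
c3: CDB Add1=-1; issue SUB r0<-Add1 | r0:Add1,r1:6,r2:7,r3:Add2
c4: CDB Add2=13; issue ADD r2<-Add2 | r0:Add1,r1:6,r2:Add2,r3:13
c5: CDB Add1=8; issue ADD r1<-Add1 | r0:8,r1:Add1,r2:Add2,r3:13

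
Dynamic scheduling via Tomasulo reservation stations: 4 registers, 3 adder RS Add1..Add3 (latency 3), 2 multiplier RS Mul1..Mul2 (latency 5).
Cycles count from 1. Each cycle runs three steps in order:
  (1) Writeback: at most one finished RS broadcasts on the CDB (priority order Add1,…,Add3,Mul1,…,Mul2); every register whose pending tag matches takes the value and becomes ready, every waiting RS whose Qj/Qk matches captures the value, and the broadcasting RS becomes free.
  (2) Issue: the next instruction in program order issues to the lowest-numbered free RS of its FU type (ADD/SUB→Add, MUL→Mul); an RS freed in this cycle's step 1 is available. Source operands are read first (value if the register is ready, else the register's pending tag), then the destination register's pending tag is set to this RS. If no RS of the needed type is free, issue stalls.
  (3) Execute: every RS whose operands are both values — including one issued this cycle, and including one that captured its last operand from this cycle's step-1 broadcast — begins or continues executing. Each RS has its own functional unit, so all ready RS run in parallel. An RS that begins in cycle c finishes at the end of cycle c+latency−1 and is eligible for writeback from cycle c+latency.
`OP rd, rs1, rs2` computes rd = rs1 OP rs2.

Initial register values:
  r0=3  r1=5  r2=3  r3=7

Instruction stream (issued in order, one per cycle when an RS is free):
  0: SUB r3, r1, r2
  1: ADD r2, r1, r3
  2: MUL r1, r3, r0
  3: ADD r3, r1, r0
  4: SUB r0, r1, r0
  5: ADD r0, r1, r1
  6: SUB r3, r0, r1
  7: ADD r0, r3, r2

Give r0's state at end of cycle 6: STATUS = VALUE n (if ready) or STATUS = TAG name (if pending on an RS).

STATUS = TAG Add3

c1: issue SUB r3<-Add1 | r0:3,r1:5,r2:3,r3:Add1
c2: issue ADD r2<-Add2 | r0:3,r1:5,r2:Add2,r3:Add1
c3: issue MUL r1<-Mul1 | r0:3,r1:Mul1,r2:Add2,r3:Add1
c4: CDB Add1=2; issue ADD r3<-Add1 | r0:3,r1:Mul1,r2:Add2,r3:Add1
c5: issue SUB r0<-Add3 | r0:Add3,r1:Mul1,r2:Add2,r3:Add1
c6: stall | r0:Add3,r1:Mul1,r2:Add2,r3:Add1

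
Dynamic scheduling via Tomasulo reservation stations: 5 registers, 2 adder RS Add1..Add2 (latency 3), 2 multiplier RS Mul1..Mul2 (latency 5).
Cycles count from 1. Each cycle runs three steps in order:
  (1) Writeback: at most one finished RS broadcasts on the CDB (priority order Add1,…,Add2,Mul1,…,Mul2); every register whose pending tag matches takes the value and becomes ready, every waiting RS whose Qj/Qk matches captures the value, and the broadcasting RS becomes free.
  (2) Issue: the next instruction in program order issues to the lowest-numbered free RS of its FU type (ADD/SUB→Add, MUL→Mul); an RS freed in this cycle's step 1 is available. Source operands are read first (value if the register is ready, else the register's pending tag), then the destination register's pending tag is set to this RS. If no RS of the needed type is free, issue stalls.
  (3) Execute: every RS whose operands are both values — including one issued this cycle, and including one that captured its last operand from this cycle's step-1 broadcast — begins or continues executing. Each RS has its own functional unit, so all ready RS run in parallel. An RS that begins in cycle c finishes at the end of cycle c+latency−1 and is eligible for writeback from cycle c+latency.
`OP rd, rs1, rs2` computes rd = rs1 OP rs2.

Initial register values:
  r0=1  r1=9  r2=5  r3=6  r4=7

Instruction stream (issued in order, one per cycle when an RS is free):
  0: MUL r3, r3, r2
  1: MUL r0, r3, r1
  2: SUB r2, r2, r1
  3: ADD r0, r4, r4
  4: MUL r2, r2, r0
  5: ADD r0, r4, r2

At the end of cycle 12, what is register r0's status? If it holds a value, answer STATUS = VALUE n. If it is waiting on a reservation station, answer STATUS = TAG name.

STATUS = TAG Add1

  c1: issue MUL r3<-Mul1  regs: r0:1,r1:9,r2:5,r3:Mul1,r4:7
  c2: issue MUL r0<-Mul2  regs: r0:Mul2,r1:9,r2:5,r3:Mul1,r4:7
  c3: issue SUB r2<-Add1  regs: r0:Mul2,r1:9,r2:Add1,r3:Mul1,r4:7
  c4: issue ADD r0<-Add2  regs: r0:Add2,r1:9,r2:Add1,r3:Mul1,r4:7
  c5: stall  regs: r0:Add2,r1:9,r2:Add1,r3:Mul1,r4:7
  c6: CDB Add1=-4; stall  regs: r0:Add2,r1:9,r2:-4,r3:Mul1,r4:7
  c7: CDB Add2=14; stall  regs: r0:14,r1:9,r2:-4,r3:Mul1,r4:7
  c8: CDB Mul1=30; issue MUL r2<-Mul1  regs: r0:14,r1:9,r2:Mul1,r3:30,r4:7
  c9: issue ADD r0<-Add1  regs: r0:Add1,r1:9,r2:Mul1,r3:30,r4:7
  c10: -  regs: r0:Add1,r1:9,r2:Mul1,r3:30,r4:7
  c11: -  regs: r0:Add1,r1:9,r2:Mul1,r3:30,r4:7
  c12: -  regs: r0:Add1,r1:9,r2:Mul1,r3:30,r4:7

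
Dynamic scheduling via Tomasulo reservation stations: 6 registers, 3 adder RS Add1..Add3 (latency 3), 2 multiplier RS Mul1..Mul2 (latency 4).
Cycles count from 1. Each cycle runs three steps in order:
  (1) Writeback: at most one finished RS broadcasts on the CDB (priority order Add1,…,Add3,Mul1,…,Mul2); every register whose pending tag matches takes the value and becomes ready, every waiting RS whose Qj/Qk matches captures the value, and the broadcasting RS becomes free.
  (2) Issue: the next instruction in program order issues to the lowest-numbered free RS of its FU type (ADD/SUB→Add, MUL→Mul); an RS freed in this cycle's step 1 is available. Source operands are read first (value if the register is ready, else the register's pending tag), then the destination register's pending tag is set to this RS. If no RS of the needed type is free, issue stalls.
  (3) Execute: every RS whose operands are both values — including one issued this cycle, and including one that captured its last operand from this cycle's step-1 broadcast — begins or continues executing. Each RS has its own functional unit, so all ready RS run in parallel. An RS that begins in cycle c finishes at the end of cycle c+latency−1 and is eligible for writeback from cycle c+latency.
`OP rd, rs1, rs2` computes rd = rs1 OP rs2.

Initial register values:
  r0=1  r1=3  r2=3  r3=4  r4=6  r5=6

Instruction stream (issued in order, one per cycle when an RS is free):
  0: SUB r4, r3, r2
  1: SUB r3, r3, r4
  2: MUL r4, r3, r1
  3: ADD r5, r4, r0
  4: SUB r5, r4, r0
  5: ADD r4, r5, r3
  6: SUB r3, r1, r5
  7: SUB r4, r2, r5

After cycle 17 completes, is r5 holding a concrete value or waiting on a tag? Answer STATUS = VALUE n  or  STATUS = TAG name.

c1: issue SUB r4<-Add1 | r0:1,r1:3,r2:3,r3:4,r4:Add1,r5:6
c2: issue SUB r3<-Add2 | r0:1,r1:3,r2:3,r3:Add2,r4:Add1,r5:6
c3: issue MUL r4<-Mul1 | r0:1,r1:3,r2:3,r3:Add2,r4:Mul1,r5:6
c4: CDB Add1=1; issue ADD r5<-Add1 | r0:1,r1:3,r2:3,r3:Add2,r4:Mul1,r5:Add1
c5: issue SUB r5<-Add3 | r0:1,r1:3,r2:3,r3:Add2,r4:Mul1,r5:Add3
c6: stall | r0:1,r1:3,r2:3,r3:Add2,r4:Mul1,r5:Add3
c7: CDB Add2=3; issue ADD r4<-Add2 | r0:1,r1:3,r2:3,r3:3,r4:Add2,r5:Add3
c8: stall | r0:1,r1:3,r2:3,r3:3,r4:Add2,r5:Add3
c9: stall | r0:1,r1:3,r2:3,r3:3,r4:Add2,r5:Add3
c10: stall | r0:1,r1:3,r2:3,r3:3,r4:Add2,r5:Add3
c11: CDB Mul1=9; stall | r0:1,r1:3,r2:3,r3:3,r4:Add2,r5:Add3
c12: stall | r0:1,r1:3,r2:3,r3:3,r4:Add2,r5:Add3
c13: stall | r0:1,r1:3,r2:3,r3:3,r4:Add2,r5:Add3
c14: CDB Add1=10; issue SUB r3<-Add1 | r0:1,r1:3,r2:3,r3:Add1,r4:Add2,r5:Add3
c15: CDB Add3=8; issue SUB r4<-Add3 | r0:1,r1:3,r2:3,r3:Add1,r4:Add3,r5:8
c16: - | r0:1,r1:3,r2:3,r3:Add1,r4:Add3,r5:8
c17: - | r0:1,r1:3,r2:3,r3:Add1,r4:Add3,r5:8

STATUS = VALUE 8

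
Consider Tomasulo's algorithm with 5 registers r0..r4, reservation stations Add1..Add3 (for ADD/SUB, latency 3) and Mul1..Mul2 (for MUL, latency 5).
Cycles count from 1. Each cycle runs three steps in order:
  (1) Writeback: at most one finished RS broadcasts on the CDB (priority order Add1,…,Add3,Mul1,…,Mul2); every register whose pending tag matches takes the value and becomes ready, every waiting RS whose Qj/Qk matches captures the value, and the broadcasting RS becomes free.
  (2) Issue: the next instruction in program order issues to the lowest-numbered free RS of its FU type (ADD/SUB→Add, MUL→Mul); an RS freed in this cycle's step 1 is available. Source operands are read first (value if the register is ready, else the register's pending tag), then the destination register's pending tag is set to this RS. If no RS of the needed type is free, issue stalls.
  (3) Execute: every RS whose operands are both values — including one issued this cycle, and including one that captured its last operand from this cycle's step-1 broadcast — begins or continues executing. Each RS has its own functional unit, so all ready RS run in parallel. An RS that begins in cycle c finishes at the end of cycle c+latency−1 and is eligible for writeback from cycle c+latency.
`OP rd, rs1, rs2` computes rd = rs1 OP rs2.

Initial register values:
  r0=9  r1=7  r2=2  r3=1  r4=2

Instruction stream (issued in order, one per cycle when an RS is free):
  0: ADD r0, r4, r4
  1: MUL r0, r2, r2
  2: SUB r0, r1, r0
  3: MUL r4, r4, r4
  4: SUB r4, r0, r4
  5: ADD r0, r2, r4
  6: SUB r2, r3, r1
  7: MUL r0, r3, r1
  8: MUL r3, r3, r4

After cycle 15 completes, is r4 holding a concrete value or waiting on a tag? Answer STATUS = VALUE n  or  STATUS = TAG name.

STATUS = VALUE -1

  c1: issue ADD r0<-Add1  regs: r0:Add1,r1:7,r2:2,r3:1,r4:2
  c2: issue MUL r0<-Mul1  regs: r0:Mul1,r1:7,r2:2,r3:1,r4:2
  c3: issue SUB r0<-Add2  regs: r0:Add2,r1:7,r2:2,r3:1,r4:2
  c4: CDB Add1=4; issue MUL r4<-Mul2  regs: r0:Add2,r1:7,r2:2,r3:1,r4:Mul2
  c5: issue SUB r4<-Add1  regs: r0:Add2,r1:7,r2:2,r3:1,r4:Add1
  c6: issue ADD r0<-Add3  regs: r0:Add3,r1:7,r2:2,r3:1,r4:Add1
  c7: CDB Mul1=4; stall  regs: r0:Add3,r1:7,r2:2,r3:1,r4:Add1
  c8: stall  regs: r0:Add3,r1:7,r2:2,r3:1,r4:Add1
  c9: CDB Mul2=4; stall  regs: r0:Add3,r1:7,r2:2,r3:1,r4:Add1
  c10: CDB Add2=3; issue SUB r2<-Add2  regs: r0:Add3,r1:7,r2:Add2,r3:1,r4:Add1
  c11: issue MUL r0<-Mul1  regs: r0:Mul1,r1:7,r2:Add2,r3:1,r4:Add1
  c12: issue MUL r3<-Mul2  regs: r0:Mul1,r1:7,r2:Add2,r3:Mul2,r4:Add1
  c13: CDB Add1=-1  regs: r0:Mul1,r1:7,r2:Add2,r3:Mul2,r4:-1
  c14: CDB Add2=-6  regs: r0:Mul1,r1:7,r2:-6,r3:Mul2,r4:-1
  c15: -  regs: r0:Mul1,r1:7,r2:-6,r3:Mul2,r4:-1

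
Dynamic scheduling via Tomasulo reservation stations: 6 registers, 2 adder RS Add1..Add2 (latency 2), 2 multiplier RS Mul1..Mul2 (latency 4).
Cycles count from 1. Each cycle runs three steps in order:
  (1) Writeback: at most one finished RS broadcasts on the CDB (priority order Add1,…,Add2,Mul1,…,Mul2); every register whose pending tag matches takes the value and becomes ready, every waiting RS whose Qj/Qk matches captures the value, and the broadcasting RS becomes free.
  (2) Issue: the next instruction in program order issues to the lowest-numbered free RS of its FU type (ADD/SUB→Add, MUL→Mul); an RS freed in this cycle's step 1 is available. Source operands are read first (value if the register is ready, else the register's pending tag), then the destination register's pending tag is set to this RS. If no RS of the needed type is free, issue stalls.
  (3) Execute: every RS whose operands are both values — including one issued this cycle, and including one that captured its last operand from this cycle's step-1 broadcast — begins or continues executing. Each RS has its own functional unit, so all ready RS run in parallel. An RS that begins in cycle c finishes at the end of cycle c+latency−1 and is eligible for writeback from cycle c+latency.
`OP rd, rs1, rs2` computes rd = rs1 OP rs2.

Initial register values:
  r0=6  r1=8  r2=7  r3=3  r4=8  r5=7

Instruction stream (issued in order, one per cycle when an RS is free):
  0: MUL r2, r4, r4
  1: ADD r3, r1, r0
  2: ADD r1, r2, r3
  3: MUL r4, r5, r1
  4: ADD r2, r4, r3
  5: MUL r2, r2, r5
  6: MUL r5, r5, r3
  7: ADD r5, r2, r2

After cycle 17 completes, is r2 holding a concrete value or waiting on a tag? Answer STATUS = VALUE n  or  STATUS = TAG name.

c1: issue MUL r2<-Mul1 | r0:6,r1:8,r2:Mul1,r3:3,r4:8,r5:7
c2: issue ADD r3<-Add1 | r0:6,r1:8,r2:Mul1,r3:Add1,r4:8,r5:7
c3: issue ADD r1<-Add2 | r0:6,r1:Add2,r2:Mul1,r3:Add1,r4:8,r5:7
c4: CDB Add1=14; issue MUL r4<-Mul2 | r0:6,r1:Add2,r2:Mul1,r3:14,r4:Mul2,r5:7
c5: CDB Mul1=64; issue ADD r2<-Add1 | r0:6,r1:Add2,r2:Add1,r3:14,r4:Mul2,r5:7
c6: issue MUL r2<-Mul1 | r0:6,r1:Add2,r2:Mul1,r3:14,r4:Mul2,r5:7
c7: CDB Add2=78; stall | r0:6,r1:78,r2:Mul1,r3:14,r4:Mul2,r5:7
c8: stall | r0:6,r1:78,r2:Mul1,r3:14,r4:Mul2,r5:7
c9: stall | r0:6,r1:78,r2:Mul1,r3:14,r4:Mul2,r5:7
c10: stall | r0:6,r1:78,r2:Mul1,r3:14,r4:Mul2,r5:7
c11: CDB Mul2=546; issue MUL r5<-Mul2 | r0:6,r1:78,r2:Mul1,r3:14,r4:546,r5:Mul2
c12: issue ADD r5<-Add2 | r0:6,r1:78,r2:Mul1,r3:14,r4:546,r5:Add2
c13: CDB Add1=560 | r0:6,r1:78,r2:Mul1,r3:14,r4:546,r5:Add2
c14: - | r0:6,r1:78,r2:Mul1,r3:14,r4:546,r5:Add2
c15: CDB Mul2=98 | r0:6,r1:78,r2:Mul1,r3:14,r4:546,r5:Add2
c16: - | r0:6,r1:78,r2:Mul1,r3:14,r4:546,r5:Add2
c17: CDB Mul1=3920 | r0:6,r1:78,r2:3920,r3:14,r4:546,r5:Add2

STATUS = VALUE 3920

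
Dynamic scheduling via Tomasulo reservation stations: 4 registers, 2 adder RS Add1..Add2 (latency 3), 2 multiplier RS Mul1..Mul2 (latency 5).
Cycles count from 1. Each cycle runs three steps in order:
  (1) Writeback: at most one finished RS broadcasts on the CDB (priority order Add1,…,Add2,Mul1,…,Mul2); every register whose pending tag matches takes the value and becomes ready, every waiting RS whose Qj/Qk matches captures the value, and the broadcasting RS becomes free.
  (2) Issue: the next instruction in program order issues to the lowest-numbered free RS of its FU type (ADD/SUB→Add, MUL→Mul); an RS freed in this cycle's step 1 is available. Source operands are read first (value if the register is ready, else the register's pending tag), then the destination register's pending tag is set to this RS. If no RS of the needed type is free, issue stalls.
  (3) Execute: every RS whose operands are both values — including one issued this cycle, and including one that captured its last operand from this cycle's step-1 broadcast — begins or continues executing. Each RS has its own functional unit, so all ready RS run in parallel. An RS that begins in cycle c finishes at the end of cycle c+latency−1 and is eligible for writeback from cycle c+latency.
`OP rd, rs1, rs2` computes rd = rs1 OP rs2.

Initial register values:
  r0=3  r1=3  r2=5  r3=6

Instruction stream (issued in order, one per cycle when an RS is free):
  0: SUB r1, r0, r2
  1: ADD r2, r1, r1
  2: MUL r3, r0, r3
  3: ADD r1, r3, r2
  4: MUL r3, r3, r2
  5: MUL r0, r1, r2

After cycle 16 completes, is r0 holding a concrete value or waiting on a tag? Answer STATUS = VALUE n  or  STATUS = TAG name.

STATUS = VALUE -56

  c1: issue SUB r1<-Add1  regs: r0:3,r1:Add1,r2:5,r3:6
  c2: issue ADD r2<-Add2  regs: r0:3,r1:Add1,r2:Add2,r3:6
  c3: issue MUL r3<-Mul1  regs: r0:3,r1:Add1,r2:Add2,r3:Mul1
  c4: CDB Add1=-2; issue ADD r1<-Add1  regs: r0:3,r1:Add1,r2:Add2,r3:Mul1
  c5: issue MUL r3<-Mul2  regs: r0:3,r1:Add1,r2:Add2,r3:Mul2
  c6: stall  regs: r0:3,r1:Add1,r2:Add2,r3:Mul2
  c7: CDB Add2=-4; stall  regs: r0:3,r1:Add1,r2:-4,r3:Mul2
  c8: CDB Mul1=18; issue MUL r0<-Mul1  regs: r0:Mul1,r1:Add1,r2:-4,r3:Mul2
  c9: -  regs: r0:Mul1,r1:Add1,r2:-4,r3:Mul2
  c10: -  regs: r0:Mul1,r1:Add1,r2:-4,r3:Mul2
  c11: CDB Add1=14  regs: r0:Mul1,r1:14,r2:-4,r3:Mul2
  c12: -  regs: r0:Mul1,r1:14,r2:-4,r3:Mul2
  c13: CDB Mul2=-72  regs: r0:Mul1,r1:14,r2:-4,r3:-72
  c14: -  regs: r0:Mul1,r1:14,r2:-4,r3:-72
  c15: -  regs: r0:Mul1,r1:14,r2:-4,r3:-72
  c16: CDB Mul1=-56  regs: r0:-56,r1:14,r2:-4,r3:-72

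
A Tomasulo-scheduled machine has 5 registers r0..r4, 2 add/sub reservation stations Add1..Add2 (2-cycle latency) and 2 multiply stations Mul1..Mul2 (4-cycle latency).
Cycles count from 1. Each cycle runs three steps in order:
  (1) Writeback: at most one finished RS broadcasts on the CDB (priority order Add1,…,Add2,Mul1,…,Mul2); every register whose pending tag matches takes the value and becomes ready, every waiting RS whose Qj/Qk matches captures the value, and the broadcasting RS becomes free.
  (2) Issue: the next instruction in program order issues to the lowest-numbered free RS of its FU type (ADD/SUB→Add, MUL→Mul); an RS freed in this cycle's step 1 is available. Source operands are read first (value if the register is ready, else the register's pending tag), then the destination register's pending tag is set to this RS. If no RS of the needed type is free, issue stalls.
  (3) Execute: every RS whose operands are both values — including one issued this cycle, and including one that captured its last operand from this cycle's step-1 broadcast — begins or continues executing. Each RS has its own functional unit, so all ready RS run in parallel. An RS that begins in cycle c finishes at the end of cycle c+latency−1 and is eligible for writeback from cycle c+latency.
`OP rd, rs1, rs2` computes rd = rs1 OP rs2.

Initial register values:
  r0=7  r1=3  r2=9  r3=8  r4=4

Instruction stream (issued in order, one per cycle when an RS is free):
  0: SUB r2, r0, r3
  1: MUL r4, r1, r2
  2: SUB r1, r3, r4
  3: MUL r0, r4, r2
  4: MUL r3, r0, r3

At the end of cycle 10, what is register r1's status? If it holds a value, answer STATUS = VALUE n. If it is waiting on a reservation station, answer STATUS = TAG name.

cycle 1: issue SUB r2<-Add1 // r0:7,r1:3,r2:Add1,r3:8,r4:4
cycle 2: issue MUL r4<-Mul1 // r0:7,r1:3,r2:Add1,r3:8,r4:Mul1
cycle 3: CDB Add1=-1; issue SUB r1<-Add1 // r0:7,r1:Add1,r2:-1,r3:8,r4:Mul1
cycle 4: issue MUL r0<-Mul2 // r0:Mul2,r1:Add1,r2:-1,r3:8,r4:Mul1
cycle 5: stall // r0:Mul2,r1:Add1,r2:-1,r3:8,r4:Mul1
cycle 6: stall // r0:Mul2,r1:Add1,r2:-1,r3:8,r4:Mul1
cycle 7: CDB Mul1=-3; issue MUL r3<-Mul1 // r0:Mul2,r1:Add1,r2:-1,r3:Mul1,r4:-3
cycle 8: - // r0:Mul2,r1:Add1,r2:-1,r3:Mul1,r4:-3
cycle 9: CDB Add1=11 // r0:Mul2,r1:11,r2:-1,r3:Mul1,r4:-3
cycle 10: - // r0:Mul2,r1:11,r2:-1,r3:Mul1,r4:-3

STATUS = VALUE 11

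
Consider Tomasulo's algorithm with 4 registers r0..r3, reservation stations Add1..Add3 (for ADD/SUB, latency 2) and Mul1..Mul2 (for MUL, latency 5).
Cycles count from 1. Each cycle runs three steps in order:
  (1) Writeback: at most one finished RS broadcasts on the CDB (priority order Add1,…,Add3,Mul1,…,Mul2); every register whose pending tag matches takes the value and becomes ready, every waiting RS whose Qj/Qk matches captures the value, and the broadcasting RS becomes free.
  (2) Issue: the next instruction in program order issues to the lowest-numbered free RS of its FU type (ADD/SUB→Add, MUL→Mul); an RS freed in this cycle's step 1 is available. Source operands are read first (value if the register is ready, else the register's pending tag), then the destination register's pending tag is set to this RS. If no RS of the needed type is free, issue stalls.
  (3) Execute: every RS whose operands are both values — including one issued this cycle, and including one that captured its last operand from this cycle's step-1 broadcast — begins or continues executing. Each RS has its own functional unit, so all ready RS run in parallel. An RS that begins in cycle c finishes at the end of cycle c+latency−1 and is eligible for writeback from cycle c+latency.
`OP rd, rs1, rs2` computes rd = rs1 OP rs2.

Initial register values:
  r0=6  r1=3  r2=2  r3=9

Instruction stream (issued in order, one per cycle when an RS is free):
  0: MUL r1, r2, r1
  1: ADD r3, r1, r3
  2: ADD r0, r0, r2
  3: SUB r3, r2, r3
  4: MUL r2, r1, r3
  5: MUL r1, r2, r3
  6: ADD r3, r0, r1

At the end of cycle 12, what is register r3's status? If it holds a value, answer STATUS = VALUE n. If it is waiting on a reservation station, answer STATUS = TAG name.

  c1: issue MUL r1<-Mul1  regs: r0:6,r1:Mul1,r2:2,r3:9
  c2: issue ADD r3<-Add1  regs: r0:6,r1:Mul1,r2:2,r3:Add1
  c3: issue ADD r0<-Add2  regs: r0:Add2,r1:Mul1,r2:2,r3:Add1
  c4: issue SUB r3<-Add3  regs: r0:Add2,r1:Mul1,r2:2,r3:Add3
  c5: CDB Add2=8; issue MUL r2<-Mul2  regs: r0:8,r1:Mul1,r2:Mul2,r3:Add3
  c6: CDB Mul1=6; issue MUL r1<-Mul1  regs: r0:8,r1:Mul1,r2:Mul2,r3:Add3
  c7: issue ADD r3<-Add2  regs: r0:8,r1:Mul1,r2:Mul2,r3:Add2
  c8: CDB Add1=15  regs: r0:8,r1:Mul1,r2:Mul2,r3:Add2
  c9: -  regs: r0:8,r1:Mul1,r2:Mul2,r3:Add2
  c10: CDB Add3=-13  regs: r0:8,r1:Mul1,r2:Mul2,r3:Add2
  c11: -  regs: r0:8,r1:Mul1,r2:Mul2,r3:Add2
  c12: -  regs: r0:8,r1:Mul1,r2:Mul2,r3:Add2

STATUS = TAG Add2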